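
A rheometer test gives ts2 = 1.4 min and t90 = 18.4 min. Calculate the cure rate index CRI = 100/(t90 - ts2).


CRI = 100 / (t90 - ts2)
= 100 / (18.4 - 1.4)
= 100 / 17.0
= 5.88 min^-1

5.88 min^-1


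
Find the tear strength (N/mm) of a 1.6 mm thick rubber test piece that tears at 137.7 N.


Tear strength = force / thickness
= 137.7 / 1.6
= 86.06 N/mm

86.06 N/mm


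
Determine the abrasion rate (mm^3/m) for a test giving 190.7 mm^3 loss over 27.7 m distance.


Rate = volume_loss / distance
= 190.7 / 27.7
= 6.884 mm^3/m

6.884 mm^3/m


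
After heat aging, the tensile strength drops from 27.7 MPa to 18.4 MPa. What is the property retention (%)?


Retention = aged / original * 100
= 18.4 / 27.7 * 100
= 66.4%

66.4%


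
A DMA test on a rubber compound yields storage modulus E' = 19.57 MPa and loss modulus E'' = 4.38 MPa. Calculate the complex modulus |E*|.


|E*| = sqrt(E'^2 + E''^2)
= sqrt(19.57^2 + 4.38^2)
= sqrt(382.9849 + 19.1844)
= 20.054 MPa

20.054 MPa


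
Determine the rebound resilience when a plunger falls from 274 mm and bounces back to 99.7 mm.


Resilience = h_rebound / h_drop * 100
= 99.7 / 274 * 100
= 36.4%

36.4%


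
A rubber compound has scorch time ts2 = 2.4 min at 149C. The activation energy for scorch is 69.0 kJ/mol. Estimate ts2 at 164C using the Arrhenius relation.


Convert temperatures: T1 = 149 + 273.15 = 422.15 K, T2 = 164 + 273.15 = 437.15 K
ts2_new = 2.4 * exp(69000 / 8.314 * (1/437.15 - 1/422.15))
1/T2 - 1/T1 = -8.1282e-05
ts2_new = 1.22 min

1.22 min


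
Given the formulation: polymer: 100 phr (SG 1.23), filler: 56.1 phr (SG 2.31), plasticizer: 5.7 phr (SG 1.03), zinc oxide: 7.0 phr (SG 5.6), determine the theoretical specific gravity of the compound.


Sum of weights = 168.8
Volume contributions:
  polymer: 100/1.23 = 81.3008
  filler: 56.1/2.31 = 24.2857
  plasticizer: 5.7/1.03 = 5.5340
  zinc oxide: 7.0/5.6 = 1.2500
Sum of volumes = 112.3705
SG = 168.8 / 112.3705 = 1.502

SG = 1.502


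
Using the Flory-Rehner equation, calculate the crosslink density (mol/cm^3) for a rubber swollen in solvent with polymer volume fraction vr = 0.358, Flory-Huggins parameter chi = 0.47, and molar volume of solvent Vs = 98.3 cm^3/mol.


ln(1 - vr) = ln(1 - 0.358) = -0.4432
Numerator = -((-0.4432) + 0.358 + 0.47 * 0.358^2) = 0.0249
Denominator = 98.3 * (0.358^(1/3) - 0.358/2) = 52.2031
nu = 0.0249 / 52.2031 = 4.7756e-04 mol/cm^3

4.7756e-04 mol/cm^3


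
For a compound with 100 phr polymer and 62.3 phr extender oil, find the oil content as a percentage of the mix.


Oil % = oil / (100 + oil) * 100
= 62.3 / (100 + 62.3) * 100
= 62.3 / 162.3 * 100
= 38.39%

38.39%


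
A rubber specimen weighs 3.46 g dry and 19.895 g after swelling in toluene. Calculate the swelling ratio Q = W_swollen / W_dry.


Q = W_swollen / W_dry
Q = 19.895 / 3.46
Q = 5.75

Q = 5.75


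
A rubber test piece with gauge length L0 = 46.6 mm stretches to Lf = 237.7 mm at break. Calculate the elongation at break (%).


Elongation = (Lf - L0) / L0 * 100
= (237.7 - 46.6) / 46.6 * 100
= 191.1 / 46.6 * 100
= 410.1%

410.1%


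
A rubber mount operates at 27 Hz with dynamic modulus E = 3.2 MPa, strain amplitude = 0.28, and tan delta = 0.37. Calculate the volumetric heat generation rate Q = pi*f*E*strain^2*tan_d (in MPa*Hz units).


Q = pi * f * E * strain^2 * tan_d
= pi * 27 * 3.2 * 0.28^2 * 0.37
= pi * 27 * 3.2 * 0.0784 * 0.37
= 7.8737

Q = 7.8737


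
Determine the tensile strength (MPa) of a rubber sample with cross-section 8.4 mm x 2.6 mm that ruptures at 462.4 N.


Area = width * thickness = 8.4 * 2.6 = 21.84 mm^2
TS = force / area = 462.4 / 21.84 = 21.17 MPa

21.17 MPa


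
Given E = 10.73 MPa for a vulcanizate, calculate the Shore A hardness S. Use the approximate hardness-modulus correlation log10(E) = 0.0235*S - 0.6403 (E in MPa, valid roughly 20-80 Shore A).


log10(E) = 0.0235*S - 0.6403  =>  S = (log10(E) + 0.6403) / 0.0235
log10(10.73) = 1.030600
S = (1.030600 + 0.6403) / 0.0235 = 1.670900 / 0.0235
S = 71.1

Shore A = 71.1


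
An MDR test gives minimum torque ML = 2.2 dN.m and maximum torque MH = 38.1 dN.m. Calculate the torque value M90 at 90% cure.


M90 = ML + 0.9 * (MH - ML)
M90 = 2.2 + 0.9 * (38.1 - 2.2)
M90 = 2.2 + 0.9 * 35.9
M90 = 34.51 dN.m

34.51 dN.m


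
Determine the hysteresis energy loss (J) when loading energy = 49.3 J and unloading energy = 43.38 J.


Hysteresis loss = loading - unloading
= 49.3 - 43.38
= 5.92 J

5.92 J


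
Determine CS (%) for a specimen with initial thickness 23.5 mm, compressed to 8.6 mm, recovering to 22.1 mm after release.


CS = (t0 - recovered) / (t0 - ts) * 100
= (23.5 - 22.1) / (23.5 - 8.6) * 100
= 1.4 / 14.9 * 100
= 9.4%

9.4%


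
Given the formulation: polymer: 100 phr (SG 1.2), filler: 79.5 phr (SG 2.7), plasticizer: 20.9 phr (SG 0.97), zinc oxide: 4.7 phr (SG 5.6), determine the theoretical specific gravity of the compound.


Sum of weights = 205.1
Volume contributions:
  polymer: 100/1.2 = 83.3333
  filler: 79.5/2.7 = 29.4444
  plasticizer: 20.9/0.97 = 21.5464
  zinc oxide: 4.7/5.6 = 0.8393
Sum of volumes = 135.1635
SG = 205.1 / 135.1635 = 1.517

SG = 1.517


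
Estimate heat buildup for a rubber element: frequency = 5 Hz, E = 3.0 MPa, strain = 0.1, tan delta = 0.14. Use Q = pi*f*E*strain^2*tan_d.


Q = pi * f * E * strain^2 * tan_d
= pi * 5 * 3.0 * 0.1^2 * 0.14
= pi * 5 * 3.0 * 0.0100 * 0.14
= 0.0660

Q = 0.0660


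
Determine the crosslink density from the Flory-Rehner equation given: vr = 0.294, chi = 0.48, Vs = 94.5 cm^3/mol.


ln(1 - vr) = ln(1 - 0.294) = -0.3481
Numerator = -((-0.3481) + 0.294 + 0.48 * 0.294^2) = 0.0127
Denominator = 94.5 * (0.294^(1/3) - 0.294/2) = 48.9453
nu = 0.0127 / 48.9453 = 2.5847e-04 mol/cm^3

2.5847e-04 mol/cm^3


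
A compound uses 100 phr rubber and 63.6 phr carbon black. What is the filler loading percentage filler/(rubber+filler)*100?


Filler % = filler / (rubber + filler) * 100
= 63.6 / (100 + 63.6) * 100
= 63.6 / 163.6 * 100
= 38.88%

38.88%


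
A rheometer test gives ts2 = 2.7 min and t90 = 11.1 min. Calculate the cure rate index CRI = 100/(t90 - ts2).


CRI = 100 / (t90 - ts2)
= 100 / (11.1 - 2.7)
= 100 / 8.4
= 11.9 min^-1

11.9 min^-1


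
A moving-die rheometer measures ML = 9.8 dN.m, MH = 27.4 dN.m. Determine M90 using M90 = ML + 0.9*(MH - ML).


M90 = ML + 0.9 * (MH - ML)
M90 = 9.8 + 0.9 * (27.4 - 9.8)
M90 = 9.8 + 0.9 * 17.6
M90 = 25.64 dN.m

25.64 dN.m


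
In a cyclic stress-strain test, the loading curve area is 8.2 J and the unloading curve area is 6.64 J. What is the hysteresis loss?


Hysteresis loss = loading - unloading
= 8.2 - 6.64
= 1.56 J

1.56 J


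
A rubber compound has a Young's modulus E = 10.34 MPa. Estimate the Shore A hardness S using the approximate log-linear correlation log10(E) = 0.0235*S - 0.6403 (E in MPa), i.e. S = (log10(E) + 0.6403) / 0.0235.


log10(E) = 0.0235*S - 0.6403  =>  S = (log10(E) + 0.6403) / 0.0235
log10(10.34) = 1.014521
S = (1.014521 + 0.6403) / 0.0235 = 1.654821 / 0.0235
S = 70.4

Shore A = 70.4


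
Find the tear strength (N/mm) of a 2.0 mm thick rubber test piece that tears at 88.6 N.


Tear strength = force / thickness
= 88.6 / 2.0
= 44.3 N/mm

44.3 N/mm


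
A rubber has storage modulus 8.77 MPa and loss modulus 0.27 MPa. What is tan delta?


tan delta = E'' / E'
= 0.27 / 8.77
= 0.0308

tan delta = 0.0308


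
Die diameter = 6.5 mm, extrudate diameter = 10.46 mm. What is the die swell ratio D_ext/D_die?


Die swell ratio = D_extrudate / D_die
= 10.46 / 6.5
= 1.609

Die swell = 1.609


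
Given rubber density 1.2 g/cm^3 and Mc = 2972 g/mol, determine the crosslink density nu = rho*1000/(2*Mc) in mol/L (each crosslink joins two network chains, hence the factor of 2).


nu = rho * 1000 / (2 * Mc)
nu = 1.2 * 1000 / (2 * 2972)
nu = 1200.0 / 5944
nu = 0.2019 mol/L

0.2019 mol/L


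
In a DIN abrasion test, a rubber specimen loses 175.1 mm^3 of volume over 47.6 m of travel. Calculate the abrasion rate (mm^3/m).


Rate = volume_loss / distance
= 175.1 / 47.6
= 3.679 mm^3/m

3.679 mm^3/m


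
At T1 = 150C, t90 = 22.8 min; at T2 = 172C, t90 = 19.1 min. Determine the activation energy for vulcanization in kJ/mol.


T1 = 423.15 K, T2 = 445.15 K
1/T1 - 1/T2 = 1.1679e-04
ln(t1/t2) = ln(22.8/19.1) = 0.1771
Ea = 8.314 * 0.1771 / 1.1679e-04 = 12604.8722 J/mol
Ea = 12.6 kJ/mol

12.6 kJ/mol


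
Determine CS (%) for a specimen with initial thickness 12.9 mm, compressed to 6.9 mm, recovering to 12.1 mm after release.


CS = (t0 - recovered) / (t0 - ts) * 100
= (12.9 - 12.1) / (12.9 - 6.9) * 100
= 0.8 / 6.0 * 100
= 13.3%

13.3%


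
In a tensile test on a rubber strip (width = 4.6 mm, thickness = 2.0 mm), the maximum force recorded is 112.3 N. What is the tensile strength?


Area = width * thickness = 4.6 * 2.0 = 9.2 mm^2
TS = force / area = 112.3 / 9.2 = 12.21 MPa

12.21 MPa


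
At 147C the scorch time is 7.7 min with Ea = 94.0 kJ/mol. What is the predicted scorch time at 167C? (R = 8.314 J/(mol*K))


Convert temperatures: T1 = 147 + 273.15 = 420.15 K, T2 = 167 + 273.15 = 440.15 K
ts2_new = 7.7 * exp(94000 / 8.314 * (1/440.15 - 1/420.15))
1/T2 - 1/T1 = -1.0815e-04
ts2_new = 2.27 min

2.27 min


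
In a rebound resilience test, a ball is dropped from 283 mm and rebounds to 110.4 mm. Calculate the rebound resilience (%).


Resilience = h_rebound / h_drop * 100
= 110.4 / 283 * 100
= 39.0%

39.0%


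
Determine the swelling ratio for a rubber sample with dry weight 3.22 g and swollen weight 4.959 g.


Q = W_swollen / W_dry
Q = 4.959 / 3.22
Q = 1.54

Q = 1.54


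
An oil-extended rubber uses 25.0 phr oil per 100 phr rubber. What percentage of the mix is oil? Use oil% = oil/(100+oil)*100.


Oil % = oil / (100 + oil) * 100
= 25.0 / (100 + 25.0) * 100
= 25.0 / 125.0 * 100
= 20.0%

20.0%


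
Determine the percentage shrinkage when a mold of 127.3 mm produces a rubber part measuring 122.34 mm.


Shrinkage = (mold - part) / mold * 100
= (127.3 - 122.34) / 127.3 * 100
= 4.96 / 127.3 * 100
= 3.9%

3.9%


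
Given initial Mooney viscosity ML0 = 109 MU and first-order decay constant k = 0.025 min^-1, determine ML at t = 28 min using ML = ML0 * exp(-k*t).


ML = ML0 * exp(-k * t)
ML = 109 * exp(-0.025 * 28)
ML = 109 * 0.4966
ML = 54.13 MU

54.13 MU


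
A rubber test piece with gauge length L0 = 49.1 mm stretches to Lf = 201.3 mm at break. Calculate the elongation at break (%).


Elongation = (Lf - L0) / L0 * 100
= (201.3 - 49.1) / 49.1 * 100
= 152.2 / 49.1 * 100
= 310.0%

310.0%


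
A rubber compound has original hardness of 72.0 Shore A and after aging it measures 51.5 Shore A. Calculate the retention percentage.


Retention = aged / original * 100
= 51.5 / 72.0 * 100
= 71.5%

71.5%


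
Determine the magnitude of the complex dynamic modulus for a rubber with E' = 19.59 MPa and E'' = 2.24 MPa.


|E*| = sqrt(E'^2 + E''^2)
= sqrt(19.59^2 + 2.24^2)
= sqrt(383.7681 + 5.0176)
= 19.718 MPa

19.718 MPa


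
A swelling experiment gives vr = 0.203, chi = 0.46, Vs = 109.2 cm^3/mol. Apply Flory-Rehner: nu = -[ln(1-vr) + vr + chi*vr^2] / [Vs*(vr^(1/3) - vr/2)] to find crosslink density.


ln(1 - vr) = ln(1 - 0.203) = -0.2269
Numerator = -((-0.2269) + 0.203 + 0.46 * 0.203^2) = 0.0049
Denominator = 109.2 * (0.203^(1/3) - 0.203/2) = 53.0945
nu = 0.0049 / 53.0945 = 9.3126e-05 mol/cm^3

9.3126e-05 mol/cm^3


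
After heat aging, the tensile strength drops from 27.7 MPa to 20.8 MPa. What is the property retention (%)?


Retention = aged / original * 100
= 20.8 / 27.7 * 100
= 75.1%

75.1%


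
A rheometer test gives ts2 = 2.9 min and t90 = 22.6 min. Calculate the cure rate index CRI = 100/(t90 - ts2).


CRI = 100 / (t90 - ts2)
= 100 / (22.6 - 2.9)
= 100 / 19.7
= 5.08 min^-1

5.08 min^-1


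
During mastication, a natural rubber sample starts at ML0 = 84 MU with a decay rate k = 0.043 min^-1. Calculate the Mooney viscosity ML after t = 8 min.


ML = ML0 * exp(-k * t)
ML = 84 * exp(-0.043 * 8)
ML = 84 * 0.7089
ML = 59.55 MU

59.55 MU


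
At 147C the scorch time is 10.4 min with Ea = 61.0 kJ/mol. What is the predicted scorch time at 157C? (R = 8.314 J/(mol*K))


Convert temperatures: T1 = 147 + 273.15 = 420.15 K, T2 = 157 + 273.15 = 430.15 K
ts2_new = 10.4 * exp(61000 / 8.314 * (1/430.15 - 1/420.15))
1/T2 - 1/T1 = -5.5332e-05
ts2_new = 6.93 min

6.93 min


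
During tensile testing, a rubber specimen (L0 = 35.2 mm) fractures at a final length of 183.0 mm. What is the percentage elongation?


Elongation = (Lf - L0) / L0 * 100
= (183.0 - 35.2) / 35.2 * 100
= 147.8 / 35.2 * 100
= 419.9%

419.9%


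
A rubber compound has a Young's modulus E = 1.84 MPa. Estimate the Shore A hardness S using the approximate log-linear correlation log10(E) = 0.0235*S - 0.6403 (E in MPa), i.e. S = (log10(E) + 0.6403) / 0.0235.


log10(E) = 0.0235*S - 0.6403  =>  S = (log10(E) + 0.6403) / 0.0235
log10(1.84) = 0.264818
S = (0.264818 + 0.6403) / 0.0235 = 0.905118 / 0.0235
S = 38.5

Shore A = 38.5


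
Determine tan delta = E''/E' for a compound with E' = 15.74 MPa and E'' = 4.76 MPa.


tan delta = E'' / E'
= 4.76 / 15.74
= 0.3024

tan delta = 0.3024


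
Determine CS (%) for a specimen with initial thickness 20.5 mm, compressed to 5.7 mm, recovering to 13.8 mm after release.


CS = (t0 - recovered) / (t0 - ts) * 100
= (20.5 - 13.8) / (20.5 - 5.7) * 100
= 6.7 / 14.8 * 100
= 45.3%

45.3%


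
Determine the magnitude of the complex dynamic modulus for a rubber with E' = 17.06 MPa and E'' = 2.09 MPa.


|E*| = sqrt(E'^2 + E''^2)
= sqrt(17.06^2 + 2.09^2)
= sqrt(291.0436 + 4.3681)
= 17.188 MPa

17.188 MPa


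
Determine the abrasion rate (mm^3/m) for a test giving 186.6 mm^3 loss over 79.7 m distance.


Rate = volume_loss / distance
= 186.6 / 79.7
= 2.341 mm^3/m

2.341 mm^3/m


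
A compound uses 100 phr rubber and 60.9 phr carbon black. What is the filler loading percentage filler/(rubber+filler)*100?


Filler % = filler / (rubber + filler) * 100
= 60.9 / (100 + 60.9) * 100
= 60.9 / 160.9 * 100
= 37.85%

37.85%


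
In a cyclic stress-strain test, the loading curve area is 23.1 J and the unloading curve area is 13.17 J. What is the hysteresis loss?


Hysteresis loss = loading - unloading
= 23.1 - 13.17
= 9.93 J

9.93 J


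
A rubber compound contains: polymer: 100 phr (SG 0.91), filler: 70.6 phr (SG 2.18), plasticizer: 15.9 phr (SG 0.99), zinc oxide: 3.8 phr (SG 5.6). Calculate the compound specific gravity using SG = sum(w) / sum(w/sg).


Sum of weights = 190.3
Volume contributions:
  polymer: 100/0.91 = 109.8901
  filler: 70.6/2.18 = 32.3853
  plasticizer: 15.9/0.99 = 16.0606
  zinc oxide: 3.8/5.6 = 0.6786
Sum of volumes = 159.0146
SG = 190.3 / 159.0146 = 1.197

SG = 1.197


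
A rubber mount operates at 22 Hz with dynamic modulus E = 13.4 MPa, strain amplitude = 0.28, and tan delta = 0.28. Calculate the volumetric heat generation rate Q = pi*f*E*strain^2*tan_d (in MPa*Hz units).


Q = pi * f * E * strain^2 * tan_d
= pi * 22 * 13.4 * 0.28^2 * 0.28
= pi * 22 * 13.4 * 0.0784 * 0.28
= 20.3307

Q = 20.3307


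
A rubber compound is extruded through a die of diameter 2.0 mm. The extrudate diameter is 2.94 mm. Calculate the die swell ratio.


Die swell ratio = D_extrudate / D_die
= 2.94 / 2.0
= 1.47

Die swell = 1.47


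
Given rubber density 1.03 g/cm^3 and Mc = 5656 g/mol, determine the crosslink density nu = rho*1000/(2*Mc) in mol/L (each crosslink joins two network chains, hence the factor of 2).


nu = rho * 1000 / (2 * Mc)
nu = 1.03 * 1000 / (2 * 5656)
nu = 1030.0 / 11312
nu = 0.0911 mol/L

0.0911 mol/L


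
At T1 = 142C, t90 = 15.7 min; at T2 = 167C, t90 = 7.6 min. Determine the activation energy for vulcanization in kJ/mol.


T1 = 415.15 K, T2 = 440.15 K
1/T1 - 1/T2 = 1.3682e-04
ln(t1/t2) = ln(15.7/7.6) = 0.7255
Ea = 8.314 * 0.7255 / 1.3682e-04 = 44088.0244 J/mol
Ea = 44.09 kJ/mol

44.09 kJ/mol


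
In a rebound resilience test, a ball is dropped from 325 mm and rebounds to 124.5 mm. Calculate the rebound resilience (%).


Resilience = h_rebound / h_drop * 100
= 124.5 / 325 * 100
= 38.3%

38.3%


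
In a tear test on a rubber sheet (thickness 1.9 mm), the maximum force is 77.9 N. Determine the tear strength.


Tear strength = force / thickness
= 77.9 / 1.9
= 41.0 N/mm

41.0 N/mm


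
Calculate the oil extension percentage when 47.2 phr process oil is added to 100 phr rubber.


Oil % = oil / (100 + oil) * 100
= 47.2 / (100 + 47.2) * 100
= 47.2 / 147.2 * 100
= 32.07%

32.07%


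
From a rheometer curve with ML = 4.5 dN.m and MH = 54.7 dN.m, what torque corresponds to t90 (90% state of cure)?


M90 = ML + 0.9 * (MH - ML)
M90 = 4.5 + 0.9 * (54.7 - 4.5)
M90 = 4.5 + 0.9 * 50.2
M90 = 49.68 dN.m

49.68 dN.m


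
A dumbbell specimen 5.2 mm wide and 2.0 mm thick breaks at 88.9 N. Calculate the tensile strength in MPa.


Area = width * thickness = 5.2 * 2.0 = 10.4 mm^2
TS = force / area = 88.9 / 10.4 = 8.55 MPa

8.55 MPa


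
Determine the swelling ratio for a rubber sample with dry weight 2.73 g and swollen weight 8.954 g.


Q = W_swollen / W_dry
Q = 8.954 / 2.73
Q = 3.28

Q = 3.28


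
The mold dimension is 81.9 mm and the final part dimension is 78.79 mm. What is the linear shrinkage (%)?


Shrinkage = (mold - part) / mold * 100
= (81.9 - 78.79) / 81.9 * 100
= 3.11 / 81.9 * 100
= 3.8%

3.8%


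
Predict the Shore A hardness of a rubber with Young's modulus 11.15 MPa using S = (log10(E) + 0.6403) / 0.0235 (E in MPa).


log10(E) = 0.0235*S - 0.6403  =>  S = (log10(E) + 0.6403) / 0.0235
log10(11.15) = 1.047275
S = (1.047275 + 0.6403) / 0.0235 = 1.687575 / 0.0235
S = 71.8

Shore A = 71.8


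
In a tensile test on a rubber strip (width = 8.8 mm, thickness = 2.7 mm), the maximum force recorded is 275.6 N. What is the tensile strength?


Area = width * thickness = 8.8 * 2.7 = 23.76 mm^2
TS = force / area = 275.6 / 23.76 = 11.6 MPa

11.6 MPa


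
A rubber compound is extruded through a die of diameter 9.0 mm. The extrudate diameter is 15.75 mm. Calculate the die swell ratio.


Die swell ratio = D_extrudate / D_die
= 15.75 / 9.0
= 1.75

Die swell = 1.75


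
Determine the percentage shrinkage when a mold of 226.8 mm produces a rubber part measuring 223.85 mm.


Shrinkage = (mold - part) / mold * 100
= (226.8 - 223.85) / 226.8 * 100
= 2.95 / 226.8 * 100
= 1.3%

1.3%


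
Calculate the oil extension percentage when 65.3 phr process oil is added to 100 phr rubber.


Oil % = oil / (100 + oil) * 100
= 65.3 / (100 + 65.3) * 100
= 65.3 / 165.3 * 100
= 39.5%

39.5%


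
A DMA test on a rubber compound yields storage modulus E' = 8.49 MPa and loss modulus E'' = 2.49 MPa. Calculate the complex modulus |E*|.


|E*| = sqrt(E'^2 + E''^2)
= sqrt(8.49^2 + 2.49^2)
= sqrt(72.0801 + 6.2001)
= 8.848 MPa

8.848 MPa


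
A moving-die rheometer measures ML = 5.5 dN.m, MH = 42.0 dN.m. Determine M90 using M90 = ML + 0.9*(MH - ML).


M90 = ML + 0.9 * (MH - ML)
M90 = 5.5 + 0.9 * (42.0 - 5.5)
M90 = 5.5 + 0.9 * 36.5
M90 = 38.35 dN.m

38.35 dN.m


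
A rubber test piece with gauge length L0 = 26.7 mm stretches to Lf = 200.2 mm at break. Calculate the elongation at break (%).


Elongation = (Lf - L0) / L0 * 100
= (200.2 - 26.7) / 26.7 * 100
= 173.5 / 26.7 * 100
= 649.8%

649.8%


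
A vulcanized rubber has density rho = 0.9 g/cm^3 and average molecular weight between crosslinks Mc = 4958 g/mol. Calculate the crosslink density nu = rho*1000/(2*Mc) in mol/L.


nu = rho * 1000 / (2 * Mc)
nu = 0.9 * 1000 / (2 * 4958)
nu = 900.0 / 9916
nu = 0.0908 mol/L

0.0908 mol/L


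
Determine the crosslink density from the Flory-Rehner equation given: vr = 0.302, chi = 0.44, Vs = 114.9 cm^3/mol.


ln(1 - vr) = ln(1 - 0.302) = -0.3595
Numerator = -((-0.3595) + 0.302 + 0.44 * 0.302^2) = 0.0174
Denominator = 114.9 * (0.302^(1/3) - 0.302/2) = 59.7385
nu = 0.0174 / 59.7385 = 2.9138e-04 mol/cm^3

2.9138e-04 mol/cm^3


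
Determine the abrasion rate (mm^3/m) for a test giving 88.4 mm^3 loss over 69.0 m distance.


Rate = volume_loss / distance
= 88.4 / 69.0
= 1.281 mm^3/m

1.281 mm^3/m


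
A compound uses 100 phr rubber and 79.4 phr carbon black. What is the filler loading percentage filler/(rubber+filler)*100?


Filler % = filler / (rubber + filler) * 100
= 79.4 / (100 + 79.4) * 100
= 79.4 / 179.4 * 100
= 44.26%

44.26%


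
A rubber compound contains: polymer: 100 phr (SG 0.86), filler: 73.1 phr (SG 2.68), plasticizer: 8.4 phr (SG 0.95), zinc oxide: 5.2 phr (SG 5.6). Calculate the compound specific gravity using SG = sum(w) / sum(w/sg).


Sum of weights = 186.7
Volume contributions:
  polymer: 100/0.86 = 116.2791
  filler: 73.1/2.68 = 27.2761
  plasticizer: 8.4/0.95 = 8.8421
  zinc oxide: 5.2/5.6 = 0.9286
Sum of volumes = 153.3259
SG = 186.7 / 153.3259 = 1.218

SG = 1.218


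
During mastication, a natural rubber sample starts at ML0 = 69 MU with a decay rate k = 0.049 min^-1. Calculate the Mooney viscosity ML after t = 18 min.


ML = ML0 * exp(-k * t)
ML = 69 * exp(-0.049 * 18)
ML = 69 * 0.4140
ML = 28.56 MU

28.56 MU


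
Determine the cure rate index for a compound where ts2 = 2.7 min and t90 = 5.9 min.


CRI = 100 / (t90 - ts2)
= 100 / (5.9 - 2.7)
= 100 / 3.2
= 31.25 min^-1

31.25 min^-1


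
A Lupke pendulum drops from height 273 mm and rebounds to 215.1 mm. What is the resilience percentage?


Resilience = h_rebound / h_drop * 100
= 215.1 / 273 * 100
= 78.8%

78.8%


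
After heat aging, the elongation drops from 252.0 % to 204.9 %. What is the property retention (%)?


Retention = aged / original * 100
= 204.9 / 252.0 * 100
= 81.3%

81.3%


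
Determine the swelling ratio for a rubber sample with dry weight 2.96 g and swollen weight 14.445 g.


Q = W_swollen / W_dry
Q = 14.445 / 2.96
Q = 4.88

Q = 4.88


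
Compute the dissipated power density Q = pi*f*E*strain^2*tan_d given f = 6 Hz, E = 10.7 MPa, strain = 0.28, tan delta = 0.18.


Q = pi * f * E * strain^2 * tan_d
= pi * 6 * 10.7 * 0.28^2 * 0.18
= pi * 6 * 10.7 * 0.0784 * 0.18
= 2.8463

Q = 2.8463


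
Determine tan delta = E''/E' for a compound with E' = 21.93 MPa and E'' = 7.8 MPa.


tan delta = E'' / E'
= 7.8 / 21.93
= 0.3557

tan delta = 0.3557


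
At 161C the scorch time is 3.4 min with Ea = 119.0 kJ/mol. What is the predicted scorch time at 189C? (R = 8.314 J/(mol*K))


Convert temperatures: T1 = 161 + 273.15 = 434.15 K, T2 = 189 + 273.15 = 462.15 K
ts2_new = 3.4 * exp(119000 / 8.314 * (1/462.15 - 1/434.15))
1/T2 - 1/T1 = -1.3955e-04
ts2_new = 0.46 min

0.46 min


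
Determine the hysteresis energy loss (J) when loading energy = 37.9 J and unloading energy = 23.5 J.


Hysteresis loss = loading - unloading
= 37.9 - 23.5
= 14.4 J

14.4 J


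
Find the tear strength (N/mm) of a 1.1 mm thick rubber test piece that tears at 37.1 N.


Tear strength = force / thickness
= 37.1 / 1.1
= 33.73 N/mm

33.73 N/mm


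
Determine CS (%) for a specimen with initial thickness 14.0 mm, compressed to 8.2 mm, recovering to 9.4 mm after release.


CS = (t0 - recovered) / (t0 - ts) * 100
= (14.0 - 9.4) / (14.0 - 8.2) * 100
= 4.6 / 5.8 * 100
= 79.3%

79.3%


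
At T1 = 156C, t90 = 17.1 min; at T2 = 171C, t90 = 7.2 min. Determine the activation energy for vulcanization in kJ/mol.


T1 = 429.15 K, T2 = 444.15 K
1/T1 - 1/T2 = 7.8696e-05
ln(t1/t2) = ln(17.1/7.2) = 0.8650
Ea = 8.314 * 0.8650 / 7.8696e-05 = 91384.4632 J/mol
Ea = 91.38 kJ/mol

91.38 kJ/mol


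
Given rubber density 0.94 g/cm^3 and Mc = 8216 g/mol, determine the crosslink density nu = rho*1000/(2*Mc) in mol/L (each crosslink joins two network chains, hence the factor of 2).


nu = rho * 1000 / (2 * Mc)
nu = 0.94 * 1000 / (2 * 8216)
nu = 940.0 / 16432
nu = 0.0572 mol/L

0.0572 mol/L


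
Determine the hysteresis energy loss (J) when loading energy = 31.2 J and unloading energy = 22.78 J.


Hysteresis loss = loading - unloading
= 31.2 - 22.78
= 8.42 J

8.42 J


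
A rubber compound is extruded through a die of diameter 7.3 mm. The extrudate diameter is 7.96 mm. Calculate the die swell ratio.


Die swell ratio = D_extrudate / D_die
= 7.96 / 7.3
= 1.09

Die swell = 1.09


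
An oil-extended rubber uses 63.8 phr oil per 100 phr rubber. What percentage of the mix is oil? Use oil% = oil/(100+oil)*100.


Oil % = oil / (100 + oil) * 100
= 63.8 / (100 + 63.8) * 100
= 63.8 / 163.8 * 100
= 38.95%

38.95%


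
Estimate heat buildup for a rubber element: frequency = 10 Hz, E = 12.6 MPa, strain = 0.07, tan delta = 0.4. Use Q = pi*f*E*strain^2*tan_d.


Q = pi * f * E * strain^2 * tan_d
= pi * 10 * 12.6 * 0.07^2 * 0.4
= pi * 10 * 12.6 * 0.0049 * 0.4
= 0.7758

Q = 0.7758


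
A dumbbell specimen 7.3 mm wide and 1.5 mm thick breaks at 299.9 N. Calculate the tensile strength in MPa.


Area = width * thickness = 7.3 * 1.5 = 10.95 mm^2
TS = force / area = 299.9 / 10.95 = 27.39 MPa

27.39 MPa


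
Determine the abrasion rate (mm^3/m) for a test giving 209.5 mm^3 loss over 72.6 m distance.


Rate = volume_loss / distance
= 209.5 / 72.6
= 2.886 mm^3/m

2.886 mm^3/m


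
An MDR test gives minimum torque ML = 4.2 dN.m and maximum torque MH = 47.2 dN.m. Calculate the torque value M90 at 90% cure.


M90 = ML + 0.9 * (MH - ML)
M90 = 4.2 + 0.9 * (47.2 - 4.2)
M90 = 4.2 + 0.9 * 43.0
M90 = 42.9 dN.m

42.9 dN.m


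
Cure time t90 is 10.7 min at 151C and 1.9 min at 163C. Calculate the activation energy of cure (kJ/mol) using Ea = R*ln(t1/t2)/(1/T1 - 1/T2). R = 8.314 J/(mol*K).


T1 = 424.15 K, T2 = 436.15 K
1/T1 - 1/T2 = 6.4867e-05
ln(t1/t2) = ln(10.7/1.9) = 1.7284
Ea = 8.314 * 1.7284 / 6.4867e-05 = 221526.5739 J/mol
Ea = 221.53 kJ/mol

221.53 kJ/mol


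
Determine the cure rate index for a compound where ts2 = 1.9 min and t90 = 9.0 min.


CRI = 100 / (t90 - ts2)
= 100 / (9.0 - 1.9)
= 100 / 7.1
= 14.08 min^-1

14.08 min^-1


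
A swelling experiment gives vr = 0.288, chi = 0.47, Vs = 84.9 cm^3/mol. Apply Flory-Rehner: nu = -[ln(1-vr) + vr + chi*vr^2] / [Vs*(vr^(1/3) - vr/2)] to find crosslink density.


ln(1 - vr) = ln(1 - 0.288) = -0.3397
Numerator = -((-0.3397) + 0.288 + 0.47 * 0.288^2) = 0.0127
Denominator = 84.9 * (0.288^(1/3) - 0.288/2) = 43.8411
nu = 0.0127 / 43.8411 = 2.8954e-04 mol/cm^3

2.8954e-04 mol/cm^3


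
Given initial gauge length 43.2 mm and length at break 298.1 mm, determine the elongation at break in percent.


Elongation = (Lf - L0) / L0 * 100
= (298.1 - 43.2) / 43.2 * 100
= 254.9 / 43.2 * 100
= 590.0%

590.0%


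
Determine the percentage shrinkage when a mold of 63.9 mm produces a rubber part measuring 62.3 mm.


Shrinkage = (mold - part) / mold * 100
= (63.9 - 62.3) / 63.9 * 100
= 1.6 / 63.9 * 100
= 2.5%

2.5%


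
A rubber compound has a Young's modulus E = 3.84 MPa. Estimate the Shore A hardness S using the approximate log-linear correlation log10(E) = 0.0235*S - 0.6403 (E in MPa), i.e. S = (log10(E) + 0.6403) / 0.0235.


log10(E) = 0.0235*S - 0.6403  =>  S = (log10(E) + 0.6403) / 0.0235
log10(3.84) = 0.584331
S = (0.584331 + 0.6403) / 0.0235 = 1.224631 / 0.0235
S = 52.1

Shore A = 52.1


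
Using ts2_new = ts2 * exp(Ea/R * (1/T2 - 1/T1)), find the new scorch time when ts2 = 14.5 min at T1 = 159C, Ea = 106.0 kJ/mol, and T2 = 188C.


Convert temperatures: T1 = 159 + 273.15 = 432.15 K, T2 = 188 + 273.15 = 461.15 K
ts2_new = 14.5 * exp(106000 / 8.314 * (1/461.15 - 1/432.15))
1/T2 - 1/T1 = -1.4552e-04
ts2_new = 2.27 min

2.27 min


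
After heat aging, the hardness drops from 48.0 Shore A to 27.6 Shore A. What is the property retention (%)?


Retention = aged / original * 100
= 27.6 / 48.0 * 100
= 57.5%

57.5%


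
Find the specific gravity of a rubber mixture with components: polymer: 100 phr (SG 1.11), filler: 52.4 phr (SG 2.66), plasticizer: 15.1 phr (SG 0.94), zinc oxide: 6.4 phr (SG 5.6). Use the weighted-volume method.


Sum of weights = 173.9
Volume contributions:
  polymer: 100/1.11 = 90.0901
  filler: 52.4/2.66 = 19.6992
  plasticizer: 15.1/0.94 = 16.0638
  zinc oxide: 6.4/5.6 = 1.1429
Sum of volumes = 126.9960
SG = 173.9 / 126.9960 = 1.369

SG = 1.369


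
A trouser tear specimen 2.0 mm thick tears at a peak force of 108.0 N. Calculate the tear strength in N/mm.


Tear strength = force / thickness
= 108.0 / 2.0
= 54.0 N/mm

54.0 N/mm


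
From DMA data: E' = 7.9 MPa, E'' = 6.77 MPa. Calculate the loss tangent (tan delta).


tan delta = E'' / E'
= 6.77 / 7.9
= 0.857

tan delta = 0.857


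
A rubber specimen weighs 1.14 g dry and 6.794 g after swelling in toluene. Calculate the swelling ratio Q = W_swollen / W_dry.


Q = W_swollen / W_dry
Q = 6.794 / 1.14
Q = 5.96

Q = 5.96


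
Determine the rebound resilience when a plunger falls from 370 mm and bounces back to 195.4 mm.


Resilience = h_rebound / h_drop * 100
= 195.4 / 370 * 100
= 52.8%

52.8%


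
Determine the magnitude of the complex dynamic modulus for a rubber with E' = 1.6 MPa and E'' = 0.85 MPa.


|E*| = sqrt(E'^2 + E''^2)
= sqrt(1.6^2 + 0.85^2)
= sqrt(2.5600 + 0.7225)
= 1.812 MPa

1.812 MPa


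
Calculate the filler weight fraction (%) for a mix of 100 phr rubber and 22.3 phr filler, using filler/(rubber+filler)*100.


Filler % = filler / (rubber + filler) * 100
= 22.3 / (100 + 22.3) * 100
= 22.3 / 122.3 * 100
= 18.23%

18.23%


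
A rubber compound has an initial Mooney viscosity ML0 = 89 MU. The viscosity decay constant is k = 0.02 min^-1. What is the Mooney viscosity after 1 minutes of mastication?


ML = ML0 * exp(-k * t)
ML = 89 * exp(-0.02 * 1)
ML = 89 * 0.9802
ML = 87.24 MU

87.24 MU


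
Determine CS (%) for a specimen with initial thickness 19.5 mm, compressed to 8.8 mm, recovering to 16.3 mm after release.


CS = (t0 - recovered) / (t0 - ts) * 100
= (19.5 - 16.3) / (19.5 - 8.8) * 100
= 3.2 / 10.7 * 100
= 29.9%

29.9%


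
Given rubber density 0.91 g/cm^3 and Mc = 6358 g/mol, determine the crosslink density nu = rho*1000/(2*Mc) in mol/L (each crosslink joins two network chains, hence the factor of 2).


nu = rho * 1000 / (2 * Mc)
nu = 0.91 * 1000 / (2 * 6358)
nu = 910.0 / 12716
nu = 0.0716 mol/L

0.0716 mol/L


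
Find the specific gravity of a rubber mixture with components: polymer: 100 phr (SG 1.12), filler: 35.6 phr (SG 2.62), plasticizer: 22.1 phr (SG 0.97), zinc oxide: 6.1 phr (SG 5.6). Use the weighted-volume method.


Sum of weights = 163.8
Volume contributions:
  polymer: 100/1.12 = 89.2857
  filler: 35.6/2.62 = 13.5878
  plasticizer: 22.1/0.97 = 22.7835
  zinc oxide: 6.1/5.6 = 1.0893
Sum of volumes = 126.7463
SG = 163.8 / 126.7463 = 1.292

SG = 1.292


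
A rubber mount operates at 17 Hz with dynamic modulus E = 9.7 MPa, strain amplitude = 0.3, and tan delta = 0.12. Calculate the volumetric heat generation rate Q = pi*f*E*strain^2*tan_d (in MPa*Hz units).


Q = pi * f * E * strain^2 * tan_d
= pi * 17 * 9.7 * 0.3^2 * 0.12
= pi * 17 * 9.7 * 0.0900 * 0.12
= 5.5949

Q = 5.5949


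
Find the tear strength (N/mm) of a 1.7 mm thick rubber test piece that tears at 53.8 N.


Tear strength = force / thickness
= 53.8 / 1.7
= 31.65 N/mm

31.65 N/mm


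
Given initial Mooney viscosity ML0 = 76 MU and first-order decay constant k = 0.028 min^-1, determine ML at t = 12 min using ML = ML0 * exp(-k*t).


ML = ML0 * exp(-k * t)
ML = 76 * exp(-0.028 * 12)
ML = 76 * 0.7146
ML = 54.31 MU

54.31 MU


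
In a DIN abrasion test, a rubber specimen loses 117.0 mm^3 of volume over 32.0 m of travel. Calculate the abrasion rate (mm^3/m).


Rate = volume_loss / distance
= 117.0 / 32.0
= 3.656 mm^3/m

3.656 mm^3/m


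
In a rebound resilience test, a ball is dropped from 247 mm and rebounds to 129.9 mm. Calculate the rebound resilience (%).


Resilience = h_rebound / h_drop * 100
= 129.9 / 247 * 100
= 52.6%

52.6%


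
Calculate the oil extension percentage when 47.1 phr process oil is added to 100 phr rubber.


Oil % = oil / (100 + oil) * 100
= 47.1 / (100 + 47.1) * 100
= 47.1 / 147.1 * 100
= 32.02%

32.02%


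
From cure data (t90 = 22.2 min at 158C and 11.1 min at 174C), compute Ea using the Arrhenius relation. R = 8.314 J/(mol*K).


T1 = 431.15 K, T2 = 447.15 K
1/T1 - 1/T2 = 8.2992e-05
ln(t1/t2) = ln(22.2/11.1) = 0.6931
Ea = 8.314 * 0.6931 / 8.2992e-05 = 69437.9873 J/mol
Ea = 69.44 kJ/mol

69.44 kJ/mol


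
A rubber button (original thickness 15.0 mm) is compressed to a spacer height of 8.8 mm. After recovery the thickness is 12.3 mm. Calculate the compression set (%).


CS = (t0 - recovered) / (t0 - ts) * 100
= (15.0 - 12.3) / (15.0 - 8.8) * 100
= 2.7 / 6.2 * 100
= 43.5%

43.5%


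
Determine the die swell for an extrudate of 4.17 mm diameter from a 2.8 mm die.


Die swell ratio = D_extrudate / D_die
= 4.17 / 2.8
= 1.489

Die swell = 1.489


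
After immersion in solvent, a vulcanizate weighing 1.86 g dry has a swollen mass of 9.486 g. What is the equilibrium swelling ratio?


Q = W_swollen / W_dry
Q = 9.486 / 1.86
Q = 5.1

Q = 5.1


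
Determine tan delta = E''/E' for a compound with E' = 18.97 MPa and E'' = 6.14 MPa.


tan delta = E'' / E'
= 6.14 / 18.97
= 0.3237

tan delta = 0.3237


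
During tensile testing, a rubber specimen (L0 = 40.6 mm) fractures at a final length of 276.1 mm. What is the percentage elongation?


Elongation = (Lf - L0) / L0 * 100
= (276.1 - 40.6) / 40.6 * 100
= 235.5 / 40.6 * 100
= 580.0%

580.0%


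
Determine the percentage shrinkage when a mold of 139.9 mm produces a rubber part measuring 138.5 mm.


Shrinkage = (mold - part) / mold * 100
= (139.9 - 138.5) / 139.9 * 100
= 1.4 / 139.9 * 100
= 1.0%

1.0%


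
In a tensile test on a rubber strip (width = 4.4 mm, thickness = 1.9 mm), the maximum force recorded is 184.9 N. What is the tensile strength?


Area = width * thickness = 4.4 * 1.9 = 8.36 mm^2
TS = force / area = 184.9 / 8.36 = 22.12 MPa

22.12 MPa


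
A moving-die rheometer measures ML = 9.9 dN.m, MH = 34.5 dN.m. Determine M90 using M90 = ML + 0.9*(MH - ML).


M90 = ML + 0.9 * (MH - ML)
M90 = 9.9 + 0.9 * (34.5 - 9.9)
M90 = 9.9 + 0.9 * 24.6
M90 = 32.04 dN.m

32.04 dN.m


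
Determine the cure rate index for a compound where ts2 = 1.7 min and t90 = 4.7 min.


CRI = 100 / (t90 - ts2)
= 100 / (4.7 - 1.7)
= 100 / 3.0
= 33.33 min^-1

33.33 min^-1


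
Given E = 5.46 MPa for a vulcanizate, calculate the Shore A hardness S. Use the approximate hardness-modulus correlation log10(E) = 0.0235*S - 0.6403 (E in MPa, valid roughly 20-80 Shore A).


log10(E) = 0.0235*S - 0.6403  =>  S = (log10(E) + 0.6403) / 0.0235
log10(5.46) = 0.737193
S = (0.737193 + 0.6403) / 0.0235 = 1.377493 / 0.0235
S = 58.6

Shore A = 58.6


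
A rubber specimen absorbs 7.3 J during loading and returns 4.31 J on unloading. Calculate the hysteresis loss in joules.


Hysteresis loss = loading - unloading
= 7.3 - 4.31
= 2.99 J

2.99 J


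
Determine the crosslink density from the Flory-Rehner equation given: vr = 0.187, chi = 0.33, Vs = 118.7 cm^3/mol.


ln(1 - vr) = ln(1 - 0.187) = -0.2070
Numerator = -((-0.2070) + 0.187 + 0.33 * 0.187^2) = 0.0085
Denominator = 118.7 * (0.187^(1/3) - 0.187/2) = 56.7799
nu = 0.0085 / 56.7799 = 1.4943e-04 mol/cm^3

1.4943e-04 mol/cm^3


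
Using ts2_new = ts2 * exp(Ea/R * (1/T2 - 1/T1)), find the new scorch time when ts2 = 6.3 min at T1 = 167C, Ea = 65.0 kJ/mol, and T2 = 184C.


Convert temperatures: T1 = 167 + 273.15 = 440.15 K, T2 = 184 + 273.15 = 457.15 K
ts2_new = 6.3 * exp(65000 / 8.314 * (1/457.15 - 1/440.15))
1/T2 - 1/T1 = -8.4487e-05
ts2_new = 3.25 min

3.25 min


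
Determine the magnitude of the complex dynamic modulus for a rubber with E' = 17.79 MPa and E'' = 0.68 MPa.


|E*| = sqrt(E'^2 + E''^2)
= sqrt(17.79^2 + 0.68^2)
= sqrt(316.4841 + 0.4624)
= 17.803 MPa

17.803 MPa


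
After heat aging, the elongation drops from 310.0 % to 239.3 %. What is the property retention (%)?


Retention = aged / original * 100
= 239.3 / 310.0 * 100
= 77.2%

77.2%


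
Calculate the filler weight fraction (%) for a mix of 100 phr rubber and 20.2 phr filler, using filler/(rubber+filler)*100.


Filler % = filler / (rubber + filler) * 100
= 20.2 / (100 + 20.2) * 100
= 20.2 / 120.2 * 100
= 16.81%

16.81%


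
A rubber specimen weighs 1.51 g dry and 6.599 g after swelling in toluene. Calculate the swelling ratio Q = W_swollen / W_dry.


Q = W_swollen / W_dry
Q = 6.599 / 1.51
Q = 4.37

Q = 4.37


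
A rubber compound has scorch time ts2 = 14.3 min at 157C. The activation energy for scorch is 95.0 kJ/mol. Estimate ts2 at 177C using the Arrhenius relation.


Convert temperatures: T1 = 157 + 273.15 = 430.15 K, T2 = 177 + 273.15 = 450.15 K
ts2_new = 14.3 * exp(95000 / 8.314 * (1/450.15 - 1/430.15))
1/T2 - 1/T1 = -1.0329e-04
ts2_new = 4.39 min

4.39 min


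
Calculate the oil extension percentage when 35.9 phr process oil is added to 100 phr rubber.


Oil % = oil / (100 + oil) * 100
= 35.9 / (100 + 35.9) * 100
= 35.9 / 135.9 * 100
= 26.42%

26.42%


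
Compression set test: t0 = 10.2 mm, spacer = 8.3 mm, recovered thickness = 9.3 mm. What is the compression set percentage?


CS = (t0 - recovered) / (t0 - ts) * 100
= (10.2 - 9.3) / (10.2 - 8.3) * 100
= 0.9 / 1.9 * 100
= 47.4%

47.4%


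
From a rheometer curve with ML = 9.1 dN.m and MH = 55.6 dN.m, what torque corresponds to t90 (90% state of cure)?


M90 = ML + 0.9 * (MH - ML)
M90 = 9.1 + 0.9 * (55.6 - 9.1)
M90 = 9.1 + 0.9 * 46.5
M90 = 50.95 dN.m

50.95 dN.m


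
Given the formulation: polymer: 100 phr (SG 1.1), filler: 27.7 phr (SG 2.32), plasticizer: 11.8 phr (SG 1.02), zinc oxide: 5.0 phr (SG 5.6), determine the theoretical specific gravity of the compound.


Sum of weights = 144.5
Volume contributions:
  polymer: 100/1.1 = 90.9091
  filler: 27.7/2.32 = 11.9397
  plasticizer: 11.8/1.02 = 11.5686
  zinc oxide: 5.0/5.6 = 0.8929
Sum of volumes = 115.3102
SG = 144.5 / 115.3102 = 1.253

SG = 1.253


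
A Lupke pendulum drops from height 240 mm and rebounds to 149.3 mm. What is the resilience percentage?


Resilience = h_rebound / h_drop * 100
= 149.3 / 240 * 100
= 62.2%

62.2%


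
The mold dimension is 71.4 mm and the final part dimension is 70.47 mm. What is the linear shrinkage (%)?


Shrinkage = (mold - part) / mold * 100
= (71.4 - 70.47) / 71.4 * 100
= 0.93 / 71.4 * 100
= 1.3%

1.3%


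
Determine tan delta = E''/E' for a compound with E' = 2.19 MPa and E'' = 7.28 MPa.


tan delta = E'' / E'
= 7.28 / 2.19
= 3.3242

tan delta = 3.3242


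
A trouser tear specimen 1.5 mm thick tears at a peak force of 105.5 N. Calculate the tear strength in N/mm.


Tear strength = force / thickness
= 105.5 / 1.5
= 70.33 N/mm

70.33 N/mm


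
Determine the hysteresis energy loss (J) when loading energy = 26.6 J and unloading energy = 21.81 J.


Hysteresis loss = loading - unloading
= 26.6 - 21.81
= 4.79 J

4.79 J


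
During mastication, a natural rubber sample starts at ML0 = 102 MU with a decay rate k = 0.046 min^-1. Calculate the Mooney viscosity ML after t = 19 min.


ML = ML0 * exp(-k * t)
ML = 102 * exp(-0.046 * 19)
ML = 102 * 0.4173
ML = 42.56 MU

42.56 MU


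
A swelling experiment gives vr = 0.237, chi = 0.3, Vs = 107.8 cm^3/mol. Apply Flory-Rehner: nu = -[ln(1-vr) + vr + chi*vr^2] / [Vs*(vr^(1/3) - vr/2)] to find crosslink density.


ln(1 - vr) = ln(1 - 0.237) = -0.2705
Numerator = -((-0.2705) + 0.237 + 0.3 * 0.237^2) = 0.0166
Denominator = 107.8 * (0.237^(1/3) - 0.237/2) = 53.9373
nu = 0.0166 / 53.9373 = 3.0863e-04 mol/cm^3

3.0863e-04 mol/cm^3


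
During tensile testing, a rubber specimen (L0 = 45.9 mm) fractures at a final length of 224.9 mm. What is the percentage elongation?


Elongation = (Lf - L0) / L0 * 100
= (224.9 - 45.9) / 45.9 * 100
= 179.0 / 45.9 * 100
= 390.0%

390.0%
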